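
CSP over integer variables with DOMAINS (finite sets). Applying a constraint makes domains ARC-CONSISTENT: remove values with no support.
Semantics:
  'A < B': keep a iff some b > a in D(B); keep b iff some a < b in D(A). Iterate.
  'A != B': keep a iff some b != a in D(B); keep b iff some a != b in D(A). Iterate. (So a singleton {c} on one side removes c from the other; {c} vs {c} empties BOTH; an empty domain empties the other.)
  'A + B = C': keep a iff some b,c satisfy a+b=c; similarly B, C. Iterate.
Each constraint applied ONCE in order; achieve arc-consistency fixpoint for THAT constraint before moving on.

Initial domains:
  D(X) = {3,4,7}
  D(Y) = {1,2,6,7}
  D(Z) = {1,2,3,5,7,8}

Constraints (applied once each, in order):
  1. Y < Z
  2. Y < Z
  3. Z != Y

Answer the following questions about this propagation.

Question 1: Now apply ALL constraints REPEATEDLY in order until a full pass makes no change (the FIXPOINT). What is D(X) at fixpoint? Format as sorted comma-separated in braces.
Answer: {3,4,7}

Derivation:
pass 0 (initial): D(X)={3,4,7}
pass 1: Z {1,2,3,5,7,8}->{2,3,5,7,8}
pass 2: no change
Fixpoint after 2 passes: D(X) = {3,4,7}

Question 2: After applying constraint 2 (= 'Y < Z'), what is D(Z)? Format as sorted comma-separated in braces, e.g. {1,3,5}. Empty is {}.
Answer: {2,3,5,7,8}

Derivation:
Constraint 1 (Y < Z) on D(Y)={1,2,6,7} D(Z)={1,2,3,5,7,8}: Z {1,2,3,5,7,8}->{2,3,5,7,8}
Constraint 2 (Y < Z) on D(Y)={1,2,6,7} D(Z)={2,3,5,7,8}: no change
So after constraint 2: D(Z) = {2,3,5,7,8}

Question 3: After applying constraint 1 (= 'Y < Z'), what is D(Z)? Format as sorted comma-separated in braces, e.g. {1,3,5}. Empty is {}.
Answer: {2,3,5,7,8}

Derivation:
Constraint 1 (Y < Z) on D(Y)={1,2,6,7} D(Z)={1,2,3,5,7,8}: Z {1,2,3,5,7,8}->{2,3,5,7,8}
So after constraint 1: D(Z) = {2,3,5,7,8}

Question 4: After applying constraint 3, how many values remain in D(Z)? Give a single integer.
Constraint 1 (Y < Z) on D(Y)={1,2,6,7} D(Z)={1,2,3,5,7,8}: Z {1,2,3,5,7,8}->{2,3,5,7,8}
Constraint 2 (Y < Z) on D(Y)={1,2,6,7} D(Z)={2,3,5,7,8}: no change
Constraint 3 (Z != Y) on D(Z)={2,3,5,7,8} D(Y)={1,2,6,7}: no change
So after constraint 3: D(Z)={2,3,5,7,8}, size = 5

Answer: 5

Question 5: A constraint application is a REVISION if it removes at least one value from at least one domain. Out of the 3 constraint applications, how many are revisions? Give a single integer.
Answer: 1

Derivation:
Constraint 1 (Y < Z) on D(Y)={1,2,6,7} D(Z)={1,2,3,5,7,8}: Z {1,2,3,5,7,8}->{2,3,5,7,8} => REVISION
Constraint 2 (Y < Z) on D(Y)={1,2,6,7} D(Z)={2,3,5,7,8}: no change => not a revision
Constraint 3 (Z != Y) on D(Z)={2,3,5,7,8} D(Y)={1,2,6,7}: no change => not a revision
Total revisions = 1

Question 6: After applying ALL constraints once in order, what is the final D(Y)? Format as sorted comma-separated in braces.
Answer: {1,2,6,7}

Derivation:
Constraint 1 (Y < Z) on D(Y)={1,2,6,7} D(Z)={1,2,3,5,7,8}: Z {1,2,3,5,7,8}->{2,3,5,7,8}
Constraint 2 (Y < Z) on D(Y)={1,2,6,7} D(Z)={2,3,5,7,8}: no change
Constraint 3 (Z != Y) on D(Z)={2,3,5,7,8} D(Y)={1,2,6,7}: no change
So after all 3 constraints: D(Y) = {1,2,6,7}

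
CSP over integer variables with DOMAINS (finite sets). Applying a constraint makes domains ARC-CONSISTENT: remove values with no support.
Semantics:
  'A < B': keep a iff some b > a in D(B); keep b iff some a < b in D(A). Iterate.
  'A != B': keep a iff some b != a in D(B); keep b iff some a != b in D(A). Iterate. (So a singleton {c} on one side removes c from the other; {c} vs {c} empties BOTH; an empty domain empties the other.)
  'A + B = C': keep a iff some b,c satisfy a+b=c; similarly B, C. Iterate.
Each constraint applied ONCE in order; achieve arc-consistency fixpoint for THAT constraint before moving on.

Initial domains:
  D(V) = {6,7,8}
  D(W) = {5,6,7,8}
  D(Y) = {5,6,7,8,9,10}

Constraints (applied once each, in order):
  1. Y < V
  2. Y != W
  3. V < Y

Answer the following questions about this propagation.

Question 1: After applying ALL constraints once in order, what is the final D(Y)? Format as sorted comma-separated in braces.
Answer: {7}

Derivation:
Constraint 1 (Y < V) on D(Y)={5,6,7,8,9,10} D(V)={6,7,8}: Y {5,6,7,8,9,10}->{5,6,7}
Constraint 2 (Y != W) on D(Y)={5,6,7} D(W)={5,6,7,8}: no change
Constraint 3 (V < Y) on D(V)={6,7,8} D(Y)={5,6,7}: V {6,7,8}->{6}; Y {5,6,7}->{7}
So after all 3 constraints: D(Y) = {7}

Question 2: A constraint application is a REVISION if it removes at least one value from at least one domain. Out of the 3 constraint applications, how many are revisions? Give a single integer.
Constraint 1 (Y < V) on D(Y)={5,6,7,8,9,10} D(V)={6,7,8}: Y {5,6,7,8,9,10}->{5,6,7} => REVISION
Constraint 2 (Y != W) on D(Y)={5,6,7} D(W)={5,6,7,8}: no change => not a revision
Constraint 3 (V < Y) on D(V)={6,7,8} D(Y)={5,6,7}: V {6,7,8}->{6}; Y {5,6,7}->{7} => REVISION
Total revisions = 2

Answer: 2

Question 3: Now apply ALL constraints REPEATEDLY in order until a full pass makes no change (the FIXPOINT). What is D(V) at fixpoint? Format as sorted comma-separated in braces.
Answer: {}

Derivation:
pass 0 (initial): D(V)={6,7,8}
pass 1: V {6,7,8}->{6}; Y {5,6,7,8,9,10}->{7}
pass 2: V {6}->{}; W {5,6,7,8}->{}; Y {7}->{}
pass 3: no change
Fixpoint after 3 passes: D(V) = {}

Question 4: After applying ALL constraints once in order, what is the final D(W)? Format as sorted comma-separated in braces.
Answer: {5,6,7,8}

Derivation:
Constraint 1 (Y < V) on D(Y)={5,6,7,8,9,10} D(V)={6,7,8}: Y {5,6,7,8,9,10}->{5,6,7}
Constraint 2 (Y != W) on D(Y)={5,6,7} D(W)={5,6,7,8}: no change
Constraint 3 (V < Y) on D(V)={6,7,8} D(Y)={5,6,7}: V {6,7,8}->{6}; Y {5,6,7}->{7}
So after all 3 constraints: D(W) = {5,6,7,8}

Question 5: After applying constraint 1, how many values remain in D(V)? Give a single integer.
Answer: 3

Derivation:
Constraint 1 (Y < V) on D(Y)={5,6,7,8,9,10} D(V)={6,7,8}: Y {5,6,7,8,9,10}->{5,6,7}
So after constraint 1: D(V)={6,7,8}, size = 3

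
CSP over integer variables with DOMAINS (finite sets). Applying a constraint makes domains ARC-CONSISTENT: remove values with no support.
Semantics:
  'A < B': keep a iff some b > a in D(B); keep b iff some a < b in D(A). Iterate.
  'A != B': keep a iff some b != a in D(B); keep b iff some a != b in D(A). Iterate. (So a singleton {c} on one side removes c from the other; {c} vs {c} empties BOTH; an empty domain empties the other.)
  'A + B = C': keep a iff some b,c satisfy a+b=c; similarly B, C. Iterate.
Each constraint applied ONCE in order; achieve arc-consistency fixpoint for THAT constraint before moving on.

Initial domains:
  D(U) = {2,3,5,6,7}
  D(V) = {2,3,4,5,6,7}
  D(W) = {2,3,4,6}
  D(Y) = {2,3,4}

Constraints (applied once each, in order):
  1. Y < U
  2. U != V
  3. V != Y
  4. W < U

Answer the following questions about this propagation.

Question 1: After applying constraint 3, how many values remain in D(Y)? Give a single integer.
Answer: 3

Derivation:
Constraint 1 (Y < U) on D(Y)={2,3,4} D(U)={2,3,5,6,7}: U {2,3,5,6,7}->{3,5,6,7}
Constraint 2 (U != V) on D(U)={3,5,6,7} D(V)={2,3,4,5,6,7}: no change
Constraint 3 (V != Y) on D(V)={2,3,4,5,6,7} D(Y)={2,3,4}: no change
So after constraint 3: D(Y)={2,3,4}, size = 3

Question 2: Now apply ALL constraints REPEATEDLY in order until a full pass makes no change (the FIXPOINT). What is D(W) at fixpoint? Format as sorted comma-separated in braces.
pass 0 (initial): D(W)={2,3,4,6}
pass 1: U {2,3,5,6,7}->{3,5,6,7}
pass 2: no change
Fixpoint after 2 passes: D(W) = {2,3,4,6}

Answer: {2,3,4,6}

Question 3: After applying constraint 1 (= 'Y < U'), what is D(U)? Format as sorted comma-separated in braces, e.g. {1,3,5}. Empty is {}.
Answer: {3,5,6,7}

Derivation:
Constraint 1 (Y < U) on D(Y)={2,3,4} D(U)={2,3,5,6,7}: U {2,3,5,6,7}->{3,5,6,7}
So after constraint 1: D(U) = {3,5,6,7}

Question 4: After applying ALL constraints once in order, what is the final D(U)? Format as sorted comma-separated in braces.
Constraint 1 (Y < U) on D(Y)={2,3,4} D(U)={2,3,5,6,7}: U {2,3,5,6,7}->{3,5,6,7}
Constraint 2 (U != V) on D(U)={3,5,6,7} D(V)={2,3,4,5,6,7}: no change
Constraint 3 (V != Y) on D(V)={2,3,4,5,6,7} D(Y)={2,3,4}: no change
Constraint 4 (W < U) on D(W)={2,3,4,6} D(U)={3,5,6,7}: no change
So after all 4 constraints: D(U) = {3,5,6,7}

Answer: {3,5,6,7}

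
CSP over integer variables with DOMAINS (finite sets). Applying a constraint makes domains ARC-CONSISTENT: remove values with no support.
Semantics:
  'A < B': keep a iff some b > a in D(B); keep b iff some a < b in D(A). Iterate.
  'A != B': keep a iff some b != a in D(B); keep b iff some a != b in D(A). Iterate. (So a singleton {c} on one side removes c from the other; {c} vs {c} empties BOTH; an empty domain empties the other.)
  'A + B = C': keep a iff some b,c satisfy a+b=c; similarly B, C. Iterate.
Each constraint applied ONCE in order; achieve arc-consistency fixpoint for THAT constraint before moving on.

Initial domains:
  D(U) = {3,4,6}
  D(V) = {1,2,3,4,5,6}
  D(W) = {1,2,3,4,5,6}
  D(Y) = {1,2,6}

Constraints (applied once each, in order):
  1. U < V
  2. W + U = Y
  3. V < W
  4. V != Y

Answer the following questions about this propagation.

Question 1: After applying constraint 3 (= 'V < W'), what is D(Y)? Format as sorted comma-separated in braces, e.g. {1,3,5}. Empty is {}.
Constraint 1 (U < V) on D(U)={3,4,6} D(V)={1,2,3,4,5,6}: U {3,4,6}->{3,4}; V {1,2,3,4,5,6}->{4,5,6}
Constraint 2 (W + U = Y) on D(W)={1,2,3,4,5,6} D(U)={3,4} D(Y)={1,2,6}: W {1,2,3,4,5,6}->{2,3}; Y {1,2,6}->{6}
Constraint 3 (V < W) on D(V)={4,5,6} D(W)={2,3}: V {4,5,6}->{}; W {2,3}->{}
So after constraint 3: D(Y) = {6}

Answer: {6}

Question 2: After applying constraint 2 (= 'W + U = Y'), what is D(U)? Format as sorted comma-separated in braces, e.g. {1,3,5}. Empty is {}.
Constraint 1 (U < V) on D(U)={3,4,6} D(V)={1,2,3,4,5,6}: U {3,4,6}->{3,4}; V {1,2,3,4,5,6}->{4,5,6}
Constraint 2 (W + U = Y) on D(W)={1,2,3,4,5,6} D(U)={3,4} D(Y)={1,2,6}: W {1,2,3,4,5,6}->{2,3}; Y {1,2,6}->{6}
So after constraint 2: D(U) = {3,4}

Answer: {3,4}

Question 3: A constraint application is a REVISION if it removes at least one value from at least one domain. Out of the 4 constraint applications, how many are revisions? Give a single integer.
Constraint 1 (U < V) on D(U)={3,4,6} D(V)={1,2,3,4,5,6}: U {3,4,6}->{3,4}; V {1,2,3,4,5,6}->{4,5,6} => REVISION
Constraint 2 (W + U = Y) on D(W)={1,2,3,4,5,6} D(U)={3,4} D(Y)={1,2,6}: W {1,2,3,4,5,6}->{2,3}; Y {1,2,6}->{6} => REVISION
Constraint 3 (V < W) on D(V)={4,5,6} D(W)={2,3}: V {4,5,6}->{}; W {2,3}->{} => REVISION
Constraint 4 (V != Y) on D(V)={} D(Y)={6}: Y {6}->{} => REVISION
Total revisions = 4

Answer: 4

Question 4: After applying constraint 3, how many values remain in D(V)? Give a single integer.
Answer: 0

Derivation:
Constraint 1 (U < V) on D(U)={3,4,6} D(V)={1,2,3,4,5,6}: U {3,4,6}->{3,4}; V {1,2,3,4,5,6}->{4,5,6}
Constraint 2 (W + U = Y) on D(W)={1,2,3,4,5,6} D(U)={3,4} D(Y)={1,2,6}: W {1,2,3,4,5,6}->{2,3}; Y {1,2,6}->{6}
Constraint 3 (V < W) on D(V)={4,5,6} D(W)={2,3}: V {4,5,6}->{}; W {2,3}->{}
So after constraint 3: D(V)={}, size = 0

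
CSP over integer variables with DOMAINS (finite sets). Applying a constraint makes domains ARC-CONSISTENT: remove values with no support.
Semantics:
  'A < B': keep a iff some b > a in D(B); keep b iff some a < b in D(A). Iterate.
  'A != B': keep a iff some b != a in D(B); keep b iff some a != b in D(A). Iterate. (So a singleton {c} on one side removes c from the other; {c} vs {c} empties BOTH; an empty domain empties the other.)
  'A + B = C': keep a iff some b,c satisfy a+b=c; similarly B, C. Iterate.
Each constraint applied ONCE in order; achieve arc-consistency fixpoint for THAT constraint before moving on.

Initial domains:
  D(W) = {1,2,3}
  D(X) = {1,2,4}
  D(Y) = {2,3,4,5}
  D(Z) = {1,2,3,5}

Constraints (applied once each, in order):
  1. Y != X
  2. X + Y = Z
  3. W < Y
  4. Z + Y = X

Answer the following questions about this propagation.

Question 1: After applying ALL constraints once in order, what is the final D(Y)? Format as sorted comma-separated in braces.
Constraint 1 (Y != X) on D(Y)={2,3,4,5} D(X)={1,2,4}: no change
Constraint 2 (X + Y = Z) on D(X)={1,2,4} D(Y)={2,3,4,5} D(Z)={1,2,3,5}: X {1,2,4}->{1,2}; Y {2,3,4,5}->{2,3,4}; Z {1,2,3,5}->{3,5}
Constraint 3 (W < Y) on D(W)={1,2,3} D(Y)={2,3,4}: no change
Constraint 4 (Z + Y = X) on D(Z)={3,5} D(Y)={2,3,4} D(X)={1,2}: Z {3,5}->{}; Y {2,3,4}->{}; X {1,2}->{}
So after all 4 constraints: D(Y) = {}

Answer: {}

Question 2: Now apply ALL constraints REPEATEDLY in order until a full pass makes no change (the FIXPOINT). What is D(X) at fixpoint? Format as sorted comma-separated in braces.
Answer: {}

Derivation:
pass 0 (initial): D(X)={1,2,4}
pass 1: X {1,2,4}->{}; Y {2,3,4,5}->{}; Z {1,2,3,5}->{}
pass 2: W {1,2,3}->{}
pass 3: no change
Fixpoint after 3 passes: D(X) = {}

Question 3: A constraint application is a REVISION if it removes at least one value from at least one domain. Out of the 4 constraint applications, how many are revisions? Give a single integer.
Constraint 1 (Y != X) on D(Y)={2,3,4,5} D(X)={1,2,4}: no change => not a revision
Constraint 2 (X + Y = Z) on D(X)={1,2,4} D(Y)={2,3,4,5} D(Z)={1,2,3,5}: X {1,2,4}->{1,2}; Y {2,3,4,5}->{2,3,4}; Z {1,2,3,5}->{3,5} => REVISION
Constraint 3 (W < Y) on D(W)={1,2,3} D(Y)={2,3,4}: no change => not a revision
Constraint 4 (Z + Y = X) on D(Z)={3,5} D(Y)={2,3,4} D(X)={1,2}: Z {3,5}->{}; Y {2,3,4}->{}; X {1,2}->{} => REVISION
Total revisions = 2

Answer: 2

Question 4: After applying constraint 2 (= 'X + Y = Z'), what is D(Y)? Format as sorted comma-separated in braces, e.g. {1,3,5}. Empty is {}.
Answer: {2,3,4}

Derivation:
Constraint 1 (Y != X) on D(Y)={2,3,4,5} D(X)={1,2,4}: no change
Constraint 2 (X + Y = Z) on D(X)={1,2,4} D(Y)={2,3,4,5} D(Z)={1,2,3,5}: X {1,2,4}->{1,2}; Y {2,3,4,5}->{2,3,4}; Z {1,2,3,5}->{3,5}
So after constraint 2: D(Y) = {2,3,4}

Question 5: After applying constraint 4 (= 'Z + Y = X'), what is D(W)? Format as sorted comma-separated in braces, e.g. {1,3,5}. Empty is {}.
Answer: {1,2,3}

Derivation:
Constraint 1 (Y != X) on D(Y)={2,3,4,5} D(X)={1,2,4}: no change
Constraint 2 (X + Y = Z) on D(X)={1,2,4} D(Y)={2,3,4,5} D(Z)={1,2,3,5}: X {1,2,4}->{1,2}; Y {2,3,4,5}->{2,3,4}; Z {1,2,3,5}->{3,5}
Constraint 3 (W < Y) on D(W)={1,2,3} D(Y)={2,3,4}: no change
Constraint 4 (Z + Y = X) on D(Z)={3,5} D(Y)={2,3,4} D(X)={1,2}: Z {3,5}->{}; Y {2,3,4}->{}; X {1,2}->{}
So after constraint 4: D(W) = {1,2,3}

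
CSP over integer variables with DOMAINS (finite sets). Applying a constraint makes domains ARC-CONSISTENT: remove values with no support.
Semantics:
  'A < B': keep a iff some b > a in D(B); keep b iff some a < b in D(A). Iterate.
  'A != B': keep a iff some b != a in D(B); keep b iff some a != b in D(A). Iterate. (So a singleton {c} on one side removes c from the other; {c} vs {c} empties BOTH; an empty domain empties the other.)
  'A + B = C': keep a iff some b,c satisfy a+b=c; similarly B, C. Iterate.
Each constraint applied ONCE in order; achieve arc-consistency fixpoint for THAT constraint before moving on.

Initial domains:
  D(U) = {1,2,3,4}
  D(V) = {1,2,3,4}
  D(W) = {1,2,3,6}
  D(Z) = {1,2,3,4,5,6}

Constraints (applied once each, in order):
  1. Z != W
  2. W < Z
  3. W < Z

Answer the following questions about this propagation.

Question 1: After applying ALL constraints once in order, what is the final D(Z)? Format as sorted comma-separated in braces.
Constraint 1 (Z != W) on D(Z)={1,2,3,4,5,6} D(W)={1,2,3,6}: no change
Constraint 2 (W < Z) on D(W)={1,2,3,6} D(Z)={1,2,3,4,5,6}: W {1,2,3,6}->{1,2,3}; Z {1,2,3,4,5,6}->{2,3,4,5,6}
Constraint 3 (W < Z) on D(W)={1,2,3} D(Z)={2,3,4,5,6}: no change
So after all 3 constraints: D(Z) = {2,3,4,5,6}

Answer: {2,3,4,5,6}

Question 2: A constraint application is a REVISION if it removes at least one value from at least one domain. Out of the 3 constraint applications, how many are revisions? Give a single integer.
Constraint 1 (Z != W) on D(Z)={1,2,3,4,5,6} D(W)={1,2,3,6}: no change => not a revision
Constraint 2 (W < Z) on D(W)={1,2,3,6} D(Z)={1,2,3,4,5,6}: W {1,2,3,6}->{1,2,3}; Z {1,2,3,4,5,6}->{2,3,4,5,6} => REVISION
Constraint 3 (W < Z) on D(W)={1,2,3} D(Z)={2,3,4,5,6}: no change => not a revision
Total revisions = 1

Answer: 1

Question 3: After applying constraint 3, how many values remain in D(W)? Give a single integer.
Constraint 1 (Z != W) on D(Z)={1,2,3,4,5,6} D(W)={1,2,3,6}: no change
Constraint 2 (W < Z) on D(W)={1,2,3,6} D(Z)={1,2,3,4,5,6}: W {1,2,3,6}->{1,2,3}; Z {1,2,3,4,5,6}->{2,3,4,5,6}
Constraint 3 (W < Z) on D(W)={1,2,3} D(Z)={2,3,4,5,6}: no change
So after constraint 3: D(W)={1,2,3}, size = 3

Answer: 3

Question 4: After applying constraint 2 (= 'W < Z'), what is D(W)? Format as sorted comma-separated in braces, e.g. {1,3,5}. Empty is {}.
Answer: {1,2,3}

Derivation:
Constraint 1 (Z != W) on D(Z)={1,2,3,4,5,6} D(W)={1,2,3,6}: no change
Constraint 2 (W < Z) on D(W)={1,2,3,6} D(Z)={1,2,3,4,5,6}: W {1,2,3,6}->{1,2,3}; Z {1,2,3,4,5,6}->{2,3,4,5,6}
So after constraint 2: D(W) = {1,2,3}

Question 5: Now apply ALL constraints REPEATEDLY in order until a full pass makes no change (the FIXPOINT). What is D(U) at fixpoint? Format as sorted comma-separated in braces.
pass 0 (initial): D(U)={1,2,3,4}
pass 1: W {1,2,3,6}->{1,2,3}; Z {1,2,3,4,5,6}->{2,3,4,5,6}
pass 2: no change
Fixpoint after 2 passes: D(U) = {1,2,3,4}

Answer: {1,2,3,4}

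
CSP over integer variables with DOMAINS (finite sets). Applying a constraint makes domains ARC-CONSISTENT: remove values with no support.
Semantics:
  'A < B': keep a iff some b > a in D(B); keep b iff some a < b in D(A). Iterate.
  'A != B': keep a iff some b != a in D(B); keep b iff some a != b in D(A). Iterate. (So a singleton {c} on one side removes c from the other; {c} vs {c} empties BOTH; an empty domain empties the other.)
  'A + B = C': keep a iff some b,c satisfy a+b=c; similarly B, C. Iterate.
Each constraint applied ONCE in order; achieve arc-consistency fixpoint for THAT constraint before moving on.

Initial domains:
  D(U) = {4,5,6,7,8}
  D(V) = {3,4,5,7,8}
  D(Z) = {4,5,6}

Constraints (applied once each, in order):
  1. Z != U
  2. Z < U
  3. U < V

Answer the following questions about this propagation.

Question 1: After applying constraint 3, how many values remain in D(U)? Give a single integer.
Answer: 3

Derivation:
Constraint 1 (Z != U) on D(Z)={4,5,6} D(U)={4,5,6,7,8}: no change
Constraint 2 (Z < U) on D(Z)={4,5,6} D(U)={4,5,6,7,8}: U {4,5,6,7,8}->{5,6,7,8}
Constraint 3 (U < V) on D(U)={5,6,7,8} D(V)={3,4,5,7,8}: U {5,6,7,8}->{5,6,7}; V {3,4,5,7,8}->{7,8}
So after constraint 3: D(U)={5,6,7}, size = 3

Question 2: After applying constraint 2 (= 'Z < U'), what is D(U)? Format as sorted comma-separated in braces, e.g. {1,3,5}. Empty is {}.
Constraint 1 (Z != U) on D(Z)={4,5,6} D(U)={4,5,6,7,8}: no change
Constraint 2 (Z < U) on D(Z)={4,5,6} D(U)={4,5,6,7,8}: U {4,5,6,7,8}->{5,6,7,8}
So after constraint 2: D(U) = {5,6,7,8}

Answer: {5,6,7,8}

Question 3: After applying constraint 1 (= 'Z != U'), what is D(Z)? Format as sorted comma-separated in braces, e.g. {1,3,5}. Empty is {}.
Answer: {4,5,6}

Derivation:
Constraint 1 (Z != U) on D(Z)={4,5,6} D(U)={4,5,6,7,8}: no change
So after constraint 1: D(Z) = {4,5,6}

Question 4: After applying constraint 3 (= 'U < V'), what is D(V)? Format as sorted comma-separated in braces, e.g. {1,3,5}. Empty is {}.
Answer: {7,8}

Derivation:
Constraint 1 (Z != U) on D(Z)={4,5,6} D(U)={4,5,6,7,8}: no change
Constraint 2 (Z < U) on D(Z)={4,5,6} D(U)={4,5,6,7,8}: U {4,5,6,7,8}->{5,6,7,8}
Constraint 3 (U < V) on D(U)={5,6,7,8} D(V)={3,4,5,7,8}: U {5,6,7,8}->{5,6,7}; V {3,4,5,7,8}->{7,8}
So after constraint 3: D(V) = {7,8}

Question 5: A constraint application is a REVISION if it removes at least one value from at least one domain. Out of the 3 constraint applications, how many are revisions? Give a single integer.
Answer: 2

Derivation:
Constraint 1 (Z != U) on D(Z)={4,5,6} D(U)={4,5,6,7,8}: no change => not a revision
Constraint 2 (Z < U) on D(Z)={4,5,6} D(U)={4,5,6,7,8}: U {4,5,6,7,8}->{5,6,7,8} => REVISION
Constraint 3 (U < V) on D(U)={5,6,7,8} D(V)={3,4,5,7,8}: U {5,6,7,8}->{5,6,7}; V {3,4,5,7,8}->{7,8} => REVISION
Total revisions = 2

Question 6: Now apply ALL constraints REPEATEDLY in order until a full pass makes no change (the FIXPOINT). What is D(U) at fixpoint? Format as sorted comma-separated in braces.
Answer: {5,6,7}

Derivation:
pass 0 (initial): D(U)={4,5,6,7,8}
pass 1: U {4,5,6,7,8}->{5,6,7}; V {3,4,5,7,8}->{7,8}
pass 2: no change
Fixpoint after 2 passes: D(U) = {5,6,7}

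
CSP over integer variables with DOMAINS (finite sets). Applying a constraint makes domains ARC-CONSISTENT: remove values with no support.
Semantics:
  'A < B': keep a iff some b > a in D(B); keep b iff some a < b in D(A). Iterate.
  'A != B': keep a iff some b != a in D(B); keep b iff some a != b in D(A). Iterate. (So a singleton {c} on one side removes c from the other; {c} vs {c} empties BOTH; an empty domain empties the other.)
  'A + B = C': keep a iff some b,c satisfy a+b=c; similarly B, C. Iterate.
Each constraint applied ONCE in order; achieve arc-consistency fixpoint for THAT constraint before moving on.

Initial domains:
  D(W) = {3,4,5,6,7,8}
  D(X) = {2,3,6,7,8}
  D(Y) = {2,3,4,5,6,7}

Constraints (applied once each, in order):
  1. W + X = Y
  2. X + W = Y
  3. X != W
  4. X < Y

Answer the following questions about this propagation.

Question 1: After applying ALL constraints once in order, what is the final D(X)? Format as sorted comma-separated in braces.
Answer: {2,3}

Derivation:
Constraint 1 (W + X = Y) on D(W)={3,4,5,6,7,8} D(X)={2,3,6,7,8} D(Y)={2,3,4,5,6,7}: W {3,4,5,6,7,8}->{3,4,5}; X {2,3,6,7,8}->{2,3}; Y {2,3,4,5,6,7}->{5,6,7}
Constraint 2 (X + W = Y) on D(X)={2,3} D(W)={3,4,5} D(Y)={5,6,7}: no change
Constraint 3 (X != W) on D(X)={2,3} D(W)={3,4,5}: no change
Constraint 4 (X < Y) on D(X)={2,3} D(Y)={5,6,7}: no change
So after all 4 constraints: D(X) = {2,3}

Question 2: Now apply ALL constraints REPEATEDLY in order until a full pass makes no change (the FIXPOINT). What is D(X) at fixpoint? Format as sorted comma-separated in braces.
Answer: {2,3}

Derivation:
pass 0 (initial): D(X)={2,3,6,7,8}
pass 1: W {3,4,5,6,7,8}->{3,4,5}; X {2,3,6,7,8}->{2,3}; Y {2,3,4,5,6,7}->{5,6,7}
pass 2: no change
Fixpoint after 2 passes: D(X) = {2,3}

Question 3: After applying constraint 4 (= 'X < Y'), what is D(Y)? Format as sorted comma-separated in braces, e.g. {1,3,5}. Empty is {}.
Answer: {5,6,7}

Derivation:
Constraint 1 (W + X = Y) on D(W)={3,4,5,6,7,8} D(X)={2,3,6,7,8} D(Y)={2,3,4,5,6,7}: W {3,4,5,6,7,8}->{3,4,5}; X {2,3,6,7,8}->{2,3}; Y {2,3,4,5,6,7}->{5,6,7}
Constraint 2 (X + W = Y) on D(X)={2,3} D(W)={3,4,5} D(Y)={5,6,7}: no change
Constraint 3 (X != W) on D(X)={2,3} D(W)={3,4,5}: no change
Constraint 4 (X < Y) on D(X)={2,3} D(Y)={5,6,7}: no change
So after constraint 4: D(Y) = {5,6,7}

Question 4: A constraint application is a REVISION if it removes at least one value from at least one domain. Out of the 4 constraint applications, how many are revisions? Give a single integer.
Answer: 1

Derivation:
Constraint 1 (W + X = Y) on D(W)={3,4,5,6,7,8} D(X)={2,3,6,7,8} D(Y)={2,3,4,5,6,7}: W {3,4,5,6,7,8}->{3,4,5}; X {2,3,6,7,8}->{2,3}; Y {2,3,4,5,6,7}->{5,6,7} => REVISION
Constraint 2 (X + W = Y) on D(X)={2,3} D(W)={3,4,5} D(Y)={5,6,7}: no change => not a revision
Constraint 3 (X != W) on D(X)={2,3} D(W)={3,4,5}: no change => not a revision
Constraint 4 (X < Y) on D(X)={2,3} D(Y)={5,6,7}: no change => not a revision
Total revisions = 1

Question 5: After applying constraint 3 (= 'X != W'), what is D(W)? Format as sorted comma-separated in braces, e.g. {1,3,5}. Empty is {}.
Answer: {3,4,5}

Derivation:
Constraint 1 (W + X = Y) on D(W)={3,4,5,6,7,8} D(X)={2,3,6,7,8} D(Y)={2,3,4,5,6,7}: W {3,4,5,6,7,8}->{3,4,5}; X {2,3,6,7,8}->{2,3}; Y {2,3,4,5,6,7}->{5,6,7}
Constraint 2 (X + W = Y) on D(X)={2,3} D(W)={3,4,5} D(Y)={5,6,7}: no change
Constraint 3 (X != W) on D(X)={2,3} D(W)={3,4,5}: no change
So after constraint 3: D(W) = {3,4,5}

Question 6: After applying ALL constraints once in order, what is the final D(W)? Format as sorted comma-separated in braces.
Answer: {3,4,5}

Derivation:
Constraint 1 (W + X = Y) on D(W)={3,4,5,6,7,8} D(X)={2,3,6,7,8} D(Y)={2,3,4,5,6,7}: W {3,4,5,6,7,8}->{3,4,5}; X {2,3,6,7,8}->{2,3}; Y {2,3,4,5,6,7}->{5,6,7}
Constraint 2 (X + W = Y) on D(X)={2,3} D(W)={3,4,5} D(Y)={5,6,7}: no change
Constraint 3 (X != W) on D(X)={2,3} D(W)={3,4,5}: no change
Constraint 4 (X < Y) on D(X)={2,3} D(Y)={5,6,7}: no change
So after all 4 constraints: D(W) = {3,4,5}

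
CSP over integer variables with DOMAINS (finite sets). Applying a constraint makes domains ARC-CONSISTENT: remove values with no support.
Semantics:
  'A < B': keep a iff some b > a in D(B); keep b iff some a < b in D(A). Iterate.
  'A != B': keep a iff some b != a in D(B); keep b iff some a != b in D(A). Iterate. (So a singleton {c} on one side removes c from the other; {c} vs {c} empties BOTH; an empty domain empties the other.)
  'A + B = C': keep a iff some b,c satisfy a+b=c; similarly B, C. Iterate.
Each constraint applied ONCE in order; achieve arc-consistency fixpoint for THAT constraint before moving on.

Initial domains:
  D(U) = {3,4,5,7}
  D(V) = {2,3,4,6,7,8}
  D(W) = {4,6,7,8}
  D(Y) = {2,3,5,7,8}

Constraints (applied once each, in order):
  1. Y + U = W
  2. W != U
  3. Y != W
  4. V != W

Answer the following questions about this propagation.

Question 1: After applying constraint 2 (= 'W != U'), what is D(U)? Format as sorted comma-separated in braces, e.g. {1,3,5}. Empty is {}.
Answer: {3,4,5}

Derivation:
Constraint 1 (Y + U = W) on D(Y)={2,3,5,7,8} D(U)={3,4,5,7} D(W)={4,6,7,8}: Y {2,3,5,7,8}->{2,3,5}; U {3,4,5,7}->{3,4,5}; W {4,6,7,8}->{6,7,8}
Constraint 2 (W != U) on D(W)={6,7,8} D(U)={3,4,5}: no change
So after constraint 2: D(U) = {3,4,5}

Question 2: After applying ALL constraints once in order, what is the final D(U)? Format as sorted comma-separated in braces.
Answer: {3,4,5}

Derivation:
Constraint 1 (Y + U = W) on D(Y)={2,3,5,7,8} D(U)={3,4,5,7} D(W)={4,6,7,8}: Y {2,3,5,7,8}->{2,3,5}; U {3,4,5,7}->{3,4,5}; W {4,6,7,8}->{6,7,8}
Constraint 2 (W != U) on D(W)={6,7,8} D(U)={3,4,5}: no change
Constraint 3 (Y != W) on D(Y)={2,3,5} D(W)={6,7,8}: no change
Constraint 4 (V != W) on D(V)={2,3,4,6,7,8} D(W)={6,7,8}: no change
So after all 4 constraints: D(U) = {3,4,5}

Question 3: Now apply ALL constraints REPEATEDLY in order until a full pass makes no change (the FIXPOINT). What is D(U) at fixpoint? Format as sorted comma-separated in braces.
Answer: {3,4,5}

Derivation:
pass 0 (initial): D(U)={3,4,5,7}
pass 1: U {3,4,5,7}->{3,4,5}; W {4,6,7,8}->{6,7,8}; Y {2,3,5,7,8}->{2,3,5}
pass 2: no change
Fixpoint after 2 passes: D(U) = {3,4,5}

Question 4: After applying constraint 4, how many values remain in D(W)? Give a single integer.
Constraint 1 (Y + U = W) on D(Y)={2,3,5,7,8} D(U)={3,4,5,7} D(W)={4,6,7,8}: Y {2,3,5,7,8}->{2,3,5}; U {3,4,5,7}->{3,4,5}; W {4,6,7,8}->{6,7,8}
Constraint 2 (W != U) on D(W)={6,7,8} D(U)={3,4,5}: no change
Constraint 3 (Y != W) on D(Y)={2,3,5} D(W)={6,7,8}: no change
Constraint 4 (V != W) on D(V)={2,3,4,6,7,8} D(W)={6,7,8}: no change
So after constraint 4: D(W)={6,7,8}, size = 3

Answer: 3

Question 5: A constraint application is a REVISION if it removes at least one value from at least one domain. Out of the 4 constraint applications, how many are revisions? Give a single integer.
Constraint 1 (Y + U = W) on D(Y)={2,3,5,7,8} D(U)={3,4,5,7} D(W)={4,6,7,8}: Y {2,3,5,7,8}->{2,3,5}; U {3,4,5,7}->{3,4,5}; W {4,6,7,8}->{6,7,8} => REVISION
Constraint 2 (W != U) on D(W)={6,7,8} D(U)={3,4,5}: no change => not a revision
Constraint 3 (Y != W) on D(Y)={2,3,5} D(W)={6,7,8}: no change => not a revision
Constraint 4 (V != W) on D(V)={2,3,4,6,7,8} D(W)={6,7,8}: no change => not a revision
Total revisions = 1

Answer: 1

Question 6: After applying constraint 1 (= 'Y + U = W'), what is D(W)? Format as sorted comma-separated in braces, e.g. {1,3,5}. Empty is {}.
Constraint 1 (Y + U = W) on D(Y)={2,3,5,7,8} D(U)={3,4,5,7} D(W)={4,6,7,8}: Y {2,3,5,7,8}->{2,3,5}; U {3,4,5,7}->{3,4,5}; W {4,6,7,8}->{6,7,8}
So after constraint 1: D(W) = {6,7,8}

Answer: {6,7,8}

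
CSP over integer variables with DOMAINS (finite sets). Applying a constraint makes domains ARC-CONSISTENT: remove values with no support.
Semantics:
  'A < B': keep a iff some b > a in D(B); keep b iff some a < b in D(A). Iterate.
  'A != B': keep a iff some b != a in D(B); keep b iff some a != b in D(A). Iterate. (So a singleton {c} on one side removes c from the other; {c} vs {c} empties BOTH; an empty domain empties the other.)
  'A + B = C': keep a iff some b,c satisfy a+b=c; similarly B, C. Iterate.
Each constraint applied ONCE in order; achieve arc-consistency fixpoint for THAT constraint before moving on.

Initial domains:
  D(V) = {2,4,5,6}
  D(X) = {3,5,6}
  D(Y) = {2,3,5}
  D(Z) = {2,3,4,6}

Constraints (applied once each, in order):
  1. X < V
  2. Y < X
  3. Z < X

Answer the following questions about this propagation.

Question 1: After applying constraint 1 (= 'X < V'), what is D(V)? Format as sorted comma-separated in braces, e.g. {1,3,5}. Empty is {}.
Answer: {4,5,6}

Derivation:
Constraint 1 (X < V) on D(X)={3,5,6} D(V)={2,4,5,6}: X {3,5,6}->{3,5}; V {2,4,5,6}->{4,5,6}
So after constraint 1: D(V) = {4,5,6}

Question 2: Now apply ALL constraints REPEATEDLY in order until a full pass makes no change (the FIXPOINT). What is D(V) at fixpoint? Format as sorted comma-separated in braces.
Answer: {4,5,6}

Derivation:
pass 0 (initial): D(V)={2,4,5,6}
pass 1: V {2,4,5,6}->{4,5,6}; X {3,5,6}->{3,5}; Y {2,3,5}->{2,3}; Z {2,3,4,6}->{2,3,4}
pass 2: no change
Fixpoint after 2 passes: D(V) = {4,5,6}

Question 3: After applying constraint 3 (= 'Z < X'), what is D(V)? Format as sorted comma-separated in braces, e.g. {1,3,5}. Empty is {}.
Answer: {4,5,6}

Derivation:
Constraint 1 (X < V) on D(X)={3,5,6} D(V)={2,4,5,6}: X {3,5,6}->{3,5}; V {2,4,5,6}->{4,5,6}
Constraint 2 (Y < X) on D(Y)={2,3,5} D(X)={3,5}: Y {2,3,5}->{2,3}
Constraint 3 (Z < X) on D(Z)={2,3,4,6} D(X)={3,5}: Z {2,3,4,6}->{2,3,4}
So after constraint 3: D(V) = {4,5,6}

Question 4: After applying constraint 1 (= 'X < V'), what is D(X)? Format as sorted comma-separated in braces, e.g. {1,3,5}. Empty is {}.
Answer: {3,5}

Derivation:
Constraint 1 (X < V) on D(X)={3,5,6} D(V)={2,4,5,6}: X {3,5,6}->{3,5}; V {2,4,5,6}->{4,5,6}
So after constraint 1: D(X) = {3,5}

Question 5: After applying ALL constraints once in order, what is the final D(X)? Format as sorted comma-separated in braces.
Constraint 1 (X < V) on D(X)={3,5,6} D(V)={2,4,5,6}: X {3,5,6}->{3,5}; V {2,4,5,6}->{4,5,6}
Constraint 2 (Y < X) on D(Y)={2,3,5} D(X)={3,5}: Y {2,3,5}->{2,3}
Constraint 3 (Z < X) on D(Z)={2,3,4,6} D(X)={3,5}: Z {2,3,4,6}->{2,3,4}
So after all 3 constraints: D(X) = {3,5}

Answer: {3,5}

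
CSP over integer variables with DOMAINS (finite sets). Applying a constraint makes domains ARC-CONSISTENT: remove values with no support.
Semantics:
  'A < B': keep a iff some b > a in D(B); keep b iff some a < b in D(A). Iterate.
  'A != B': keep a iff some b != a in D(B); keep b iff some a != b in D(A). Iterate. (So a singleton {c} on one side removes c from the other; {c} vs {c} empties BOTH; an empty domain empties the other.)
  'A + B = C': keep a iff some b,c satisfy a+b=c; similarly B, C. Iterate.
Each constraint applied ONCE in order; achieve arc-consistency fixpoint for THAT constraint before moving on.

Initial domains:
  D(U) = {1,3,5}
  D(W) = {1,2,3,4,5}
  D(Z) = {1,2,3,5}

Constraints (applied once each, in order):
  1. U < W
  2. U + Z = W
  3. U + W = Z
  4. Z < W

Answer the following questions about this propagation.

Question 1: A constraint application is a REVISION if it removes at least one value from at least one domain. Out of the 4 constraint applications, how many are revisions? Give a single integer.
Constraint 1 (U < W) on D(U)={1,3,5} D(W)={1,2,3,4,5}: U {1,3,5}->{1,3}; W {1,2,3,4,5}->{2,3,4,5} => REVISION
Constraint 2 (U + Z = W) on D(U)={1,3} D(Z)={1,2,3,5} D(W)={2,3,4,5}: Z {1,2,3,5}->{1,2,3} => REVISION
Constraint 3 (U + W = Z) on D(U)={1,3} D(W)={2,3,4,5} D(Z)={1,2,3}: U {1,3}->{1}; W {2,3,4,5}->{2}; Z {1,2,3}->{3} => REVISION
Constraint 4 (Z < W) on D(Z)={3} D(W)={2}: Z {3}->{}; W {2}->{} => REVISION
Total revisions = 4

Answer: 4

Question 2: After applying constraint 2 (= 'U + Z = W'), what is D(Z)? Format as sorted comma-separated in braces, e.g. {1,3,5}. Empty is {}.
Constraint 1 (U < W) on D(U)={1,3,5} D(W)={1,2,3,4,5}: U {1,3,5}->{1,3}; W {1,2,3,4,5}->{2,3,4,5}
Constraint 2 (U + Z = W) on D(U)={1,3} D(Z)={1,2,3,5} D(W)={2,3,4,5}: Z {1,2,3,5}->{1,2,3}
So after constraint 2: D(Z) = {1,2,3}

Answer: {1,2,3}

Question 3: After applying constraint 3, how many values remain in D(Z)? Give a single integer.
Constraint 1 (U < W) on D(U)={1,3,5} D(W)={1,2,3,4,5}: U {1,3,5}->{1,3}; W {1,2,3,4,5}->{2,3,4,5}
Constraint 2 (U + Z = W) on D(U)={1,3} D(Z)={1,2,3,5} D(W)={2,3,4,5}: Z {1,2,3,5}->{1,2,3}
Constraint 3 (U + W = Z) on D(U)={1,3} D(W)={2,3,4,5} D(Z)={1,2,3}: U {1,3}->{1}; W {2,3,4,5}->{2}; Z {1,2,3}->{3}
So after constraint 3: D(Z)={3}, size = 1

Answer: 1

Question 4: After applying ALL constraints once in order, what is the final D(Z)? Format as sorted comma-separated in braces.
Constraint 1 (U < W) on D(U)={1,3,5} D(W)={1,2,3,4,5}: U {1,3,5}->{1,3}; W {1,2,3,4,5}->{2,3,4,5}
Constraint 2 (U + Z = W) on D(U)={1,3} D(Z)={1,2,3,5} D(W)={2,3,4,5}: Z {1,2,3,5}->{1,2,3}
Constraint 3 (U + W = Z) on D(U)={1,3} D(W)={2,3,4,5} D(Z)={1,2,3}: U {1,3}->{1}; W {2,3,4,5}->{2}; Z {1,2,3}->{3}
Constraint 4 (Z < W) on D(Z)={3} D(W)={2}: Z {3}->{}; W {2}->{}
So after all 4 constraints: D(Z) = {}

Answer: {}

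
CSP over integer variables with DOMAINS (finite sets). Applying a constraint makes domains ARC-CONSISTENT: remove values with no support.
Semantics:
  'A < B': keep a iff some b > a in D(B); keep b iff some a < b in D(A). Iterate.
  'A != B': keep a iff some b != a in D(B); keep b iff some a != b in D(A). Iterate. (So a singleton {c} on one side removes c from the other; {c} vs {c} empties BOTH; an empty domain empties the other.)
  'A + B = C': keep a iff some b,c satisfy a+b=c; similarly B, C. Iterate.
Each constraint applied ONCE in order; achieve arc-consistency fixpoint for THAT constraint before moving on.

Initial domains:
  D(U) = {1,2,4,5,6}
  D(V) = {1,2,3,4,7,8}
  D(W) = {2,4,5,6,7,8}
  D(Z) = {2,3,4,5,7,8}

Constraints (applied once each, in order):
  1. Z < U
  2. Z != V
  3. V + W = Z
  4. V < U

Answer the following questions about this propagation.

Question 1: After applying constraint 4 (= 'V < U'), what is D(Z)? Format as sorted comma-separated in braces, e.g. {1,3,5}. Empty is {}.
Answer: {3,4,5}

Derivation:
Constraint 1 (Z < U) on D(Z)={2,3,4,5,7,8} D(U)={1,2,4,5,6}: Z {2,3,4,5,7,8}->{2,3,4,5}; U {1,2,4,5,6}->{4,5,6}
Constraint 2 (Z != V) on D(Z)={2,3,4,5} D(V)={1,2,3,4,7,8}: no change
Constraint 3 (V + W = Z) on D(V)={1,2,3,4,7,8} D(W)={2,4,5,6,7,8} D(Z)={2,3,4,5}: V {1,2,3,4,7,8}->{1,2,3}; W {2,4,5,6,7,8}->{2,4}; Z {2,3,4,5}->{3,4,5}
Constraint 4 (V < U) on D(V)={1,2,3} D(U)={4,5,6}: no change
So after constraint 4: D(Z) = {3,4,5}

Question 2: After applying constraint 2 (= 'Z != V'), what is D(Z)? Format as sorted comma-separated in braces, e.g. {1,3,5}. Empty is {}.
Constraint 1 (Z < U) on D(Z)={2,3,4,5,7,8} D(U)={1,2,4,5,6}: Z {2,3,4,5,7,8}->{2,3,4,5}; U {1,2,4,5,6}->{4,5,6}
Constraint 2 (Z != V) on D(Z)={2,3,4,5} D(V)={1,2,3,4,7,8}: no change
So after constraint 2: D(Z) = {2,3,4,5}

Answer: {2,3,4,5}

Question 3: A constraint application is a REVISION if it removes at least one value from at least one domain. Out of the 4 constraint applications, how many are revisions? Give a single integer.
Constraint 1 (Z < U) on D(Z)={2,3,4,5,7,8} D(U)={1,2,4,5,6}: Z {2,3,4,5,7,8}->{2,3,4,5}; U {1,2,4,5,6}->{4,5,6} => REVISION
Constraint 2 (Z != V) on D(Z)={2,3,4,5} D(V)={1,2,3,4,7,8}: no change => not a revision
Constraint 3 (V + W = Z) on D(V)={1,2,3,4,7,8} D(W)={2,4,5,6,7,8} D(Z)={2,3,4,5}: V {1,2,3,4,7,8}->{1,2,3}; W {2,4,5,6,7,8}->{2,4}; Z {2,3,4,5}->{3,4,5} => REVISION
Constraint 4 (V < U) on D(V)={1,2,3} D(U)={4,5,6}: no change => not a revision
Total revisions = 2

Answer: 2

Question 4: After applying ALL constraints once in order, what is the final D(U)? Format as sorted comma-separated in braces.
Constraint 1 (Z < U) on D(Z)={2,3,4,5,7,8} D(U)={1,2,4,5,6}: Z {2,3,4,5,7,8}->{2,3,4,5}; U {1,2,4,5,6}->{4,5,6}
Constraint 2 (Z != V) on D(Z)={2,3,4,5} D(V)={1,2,3,4,7,8}: no change
Constraint 3 (V + W = Z) on D(V)={1,2,3,4,7,8} D(W)={2,4,5,6,7,8} D(Z)={2,3,4,5}: V {1,2,3,4,7,8}->{1,2,3}; W {2,4,5,6,7,8}->{2,4}; Z {2,3,4,5}->{3,4,5}
Constraint 4 (V < U) on D(V)={1,2,3} D(U)={4,5,6}: no change
So after all 4 constraints: D(U) = {4,5,6}

Answer: {4,5,6}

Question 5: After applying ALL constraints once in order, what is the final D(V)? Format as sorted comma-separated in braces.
Constraint 1 (Z < U) on D(Z)={2,3,4,5,7,8} D(U)={1,2,4,5,6}: Z {2,3,4,5,7,8}->{2,3,4,5}; U {1,2,4,5,6}->{4,5,6}
Constraint 2 (Z != V) on D(Z)={2,3,4,5} D(V)={1,2,3,4,7,8}: no change
Constraint 3 (V + W = Z) on D(V)={1,2,3,4,7,8} D(W)={2,4,5,6,7,8} D(Z)={2,3,4,5}: V {1,2,3,4,7,8}->{1,2,3}; W {2,4,5,6,7,8}->{2,4}; Z {2,3,4,5}->{3,4,5}
Constraint 4 (V < U) on D(V)={1,2,3} D(U)={4,5,6}: no change
So after all 4 constraints: D(V) = {1,2,3}

Answer: {1,2,3}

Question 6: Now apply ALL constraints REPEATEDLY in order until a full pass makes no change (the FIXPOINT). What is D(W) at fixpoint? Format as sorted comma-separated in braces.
pass 0 (initial): D(W)={2,4,5,6,7,8}
pass 1: U {1,2,4,5,6}->{4,5,6}; V {1,2,3,4,7,8}->{1,2,3}; W {2,4,5,6,7,8}->{2,4}; Z {2,3,4,5,7,8}->{3,4,5}
pass 2: no change
Fixpoint after 2 passes: D(W) = {2,4}

Answer: {2,4}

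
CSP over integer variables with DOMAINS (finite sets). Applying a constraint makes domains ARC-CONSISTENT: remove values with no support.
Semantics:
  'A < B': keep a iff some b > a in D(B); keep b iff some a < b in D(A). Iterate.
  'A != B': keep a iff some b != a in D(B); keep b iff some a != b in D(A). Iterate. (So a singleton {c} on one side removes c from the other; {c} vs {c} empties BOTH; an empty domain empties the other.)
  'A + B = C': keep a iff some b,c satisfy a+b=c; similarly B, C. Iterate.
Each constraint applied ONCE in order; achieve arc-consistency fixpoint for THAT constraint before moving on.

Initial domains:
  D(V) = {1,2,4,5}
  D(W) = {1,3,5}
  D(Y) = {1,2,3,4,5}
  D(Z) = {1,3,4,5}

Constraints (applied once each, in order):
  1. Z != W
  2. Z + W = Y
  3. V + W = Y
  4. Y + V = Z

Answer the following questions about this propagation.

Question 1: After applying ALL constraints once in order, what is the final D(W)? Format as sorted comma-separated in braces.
Constraint 1 (Z != W) on D(Z)={1,3,4,5} D(W)={1,3,5}: no change
Constraint 2 (Z + W = Y) on D(Z)={1,3,4,5} D(W)={1,3,5} D(Y)={1,2,3,4,5}: Z {1,3,4,5}->{1,3,4}; W {1,3,5}->{1,3}; Y {1,2,3,4,5}->{2,4,5}
Constraint 3 (V + W = Y) on D(V)={1,2,4,5} D(W)={1,3} D(Y)={2,4,5}: V {1,2,4,5}->{1,2,4}
Constraint 4 (Y + V = Z) on D(Y)={2,4,5} D(V)={1,2,4} D(Z)={1,3,4}: Y {2,4,5}->{2}; V {1,2,4}->{1,2}; Z {1,3,4}->{3,4}
So after all 4 constraints: D(W) = {1,3}

Answer: {1,3}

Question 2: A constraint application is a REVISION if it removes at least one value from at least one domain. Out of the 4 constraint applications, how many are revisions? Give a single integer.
Constraint 1 (Z != W) on D(Z)={1,3,4,5} D(W)={1,3,5}: no change => not a revision
Constraint 2 (Z + W = Y) on D(Z)={1,3,4,5} D(W)={1,3,5} D(Y)={1,2,3,4,5}: Z {1,3,4,5}->{1,3,4}; W {1,3,5}->{1,3}; Y {1,2,3,4,5}->{2,4,5} => REVISION
Constraint 3 (V + W = Y) on D(V)={1,2,4,5} D(W)={1,3} D(Y)={2,4,5}: V {1,2,4,5}->{1,2,4} => REVISION
Constraint 4 (Y + V = Z) on D(Y)={2,4,5} D(V)={1,2,4} D(Z)={1,3,4}: Y {2,4,5}->{2}; V {1,2,4}->{1,2}; Z {1,3,4}->{3,4} => REVISION
Total revisions = 3

Answer: 3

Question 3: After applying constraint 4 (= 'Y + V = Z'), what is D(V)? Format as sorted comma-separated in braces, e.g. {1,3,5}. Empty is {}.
Answer: {1,2}

Derivation:
Constraint 1 (Z != W) on D(Z)={1,3,4,5} D(W)={1,3,5}: no change
Constraint 2 (Z + W = Y) on D(Z)={1,3,4,5} D(W)={1,3,5} D(Y)={1,2,3,4,5}: Z {1,3,4,5}->{1,3,4}; W {1,3,5}->{1,3}; Y {1,2,3,4,5}->{2,4,5}
Constraint 3 (V + W = Y) on D(V)={1,2,4,5} D(W)={1,3} D(Y)={2,4,5}: V {1,2,4,5}->{1,2,4}
Constraint 4 (Y + V = Z) on D(Y)={2,4,5} D(V)={1,2,4} D(Z)={1,3,4}: Y {2,4,5}->{2}; V {1,2,4}->{1,2}; Z {1,3,4}->{3,4}
So after constraint 4: D(V) = {1,2}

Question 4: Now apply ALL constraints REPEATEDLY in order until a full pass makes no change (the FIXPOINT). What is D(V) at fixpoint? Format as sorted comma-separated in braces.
Answer: {}

Derivation:
pass 0 (initial): D(V)={1,2,4,5}
pass 1: V {1,2,4,5}->{1,2}; W {1,3,5}->{1,3}; Y {1,2,3,4,5}->{2}; Z {1,3,4,5}->{3,4}
pass 2: V {1,2}->{}; W {1,3}->{}; Y {2}->{}; Z {3,4}->{}
pass 3: no change
Fixpoint after 3 passes: D(V) = {}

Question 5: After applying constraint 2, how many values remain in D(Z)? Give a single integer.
Constraint 1 (Z != W) on D(Z)={1,3,4,5} D(W)={1,3,5}: no change
Constraint 2 (Z + W = Y) on D(Z)={1,3,4,5} D(W)={1,3,5} D(Y)={1,2,3,4,5}: Z {1,3,4,5}->{1,3,4}; W {1,3,5}->{1,3}; Y {1,2,3,4,5}->{2,4,5}
So after constraint 2: D(Z)={1,3,4}, size = 3

Answer: 3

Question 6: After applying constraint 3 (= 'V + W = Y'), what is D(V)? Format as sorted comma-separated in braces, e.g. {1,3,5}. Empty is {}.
Answer: {1,2,4}

Derivation:
Constraint 1 (Z != W) on D(Z)={1,3,4,5} D(W)={1,3,5}: no change
Constraint 2 (Z + W = Y) on D(Z)={1,3,4,5} D(W)={1,3,5} D(Y)={1,2,3,4,5}: Z {1,3,4,5}->{1,3,4}; W {1,3,5}->{1,3}; Y {1,2,3,4,5}->{2,4,5}
Constraint 3 (V + W = Y) on D(V)={1,2,4,5} D(W)={1,3} D(Y)={2,4,5}: V {1,2,4,5}->{1,2,4}
So after constraint 3: D(V) = {1,2,4}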